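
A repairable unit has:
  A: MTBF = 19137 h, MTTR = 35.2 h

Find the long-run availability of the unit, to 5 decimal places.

0.99816

A(A) = MTBF/(MTBF+MTTR) = 19137/(19137+35.2) = 0.99816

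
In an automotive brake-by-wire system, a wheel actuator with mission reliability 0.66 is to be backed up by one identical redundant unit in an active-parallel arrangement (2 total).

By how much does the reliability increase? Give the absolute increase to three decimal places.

0.224

R_before = 0.66
R_after = 1 − (1 − 0.66)^2 = 0.884
ΔR = 0.884 − 0.66 = 0.224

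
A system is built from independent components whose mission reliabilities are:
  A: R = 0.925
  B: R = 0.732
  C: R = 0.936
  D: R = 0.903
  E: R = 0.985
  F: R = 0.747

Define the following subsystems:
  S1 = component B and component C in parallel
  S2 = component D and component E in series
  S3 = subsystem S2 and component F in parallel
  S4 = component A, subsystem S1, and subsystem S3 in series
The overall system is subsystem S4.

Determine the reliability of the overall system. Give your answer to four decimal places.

Parallel (B and C): 1 − (1 − 0.732000)(1 − 0.936000) = 0.982848
Series (D and E): 0.903000 × 0.985000 = 0.889455
Parallel ([0.889455] and F): 1 − (1 − 0.889455)(1 − 0.747000) = 0.972032
Series (A, [0.982848], and [0.972032]): 0.925000 × 0.982848 × 0.972032 = 0.8837

0.8837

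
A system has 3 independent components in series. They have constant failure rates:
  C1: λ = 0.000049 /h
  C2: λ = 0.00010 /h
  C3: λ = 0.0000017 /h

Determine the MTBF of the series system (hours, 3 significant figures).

Series of exponential components: λ_sys = Σ λ_i
λ_sys = 0.000049 + 0.00010 + 0.0000017 = 1.5070e-04 /h
MTBF = 1 / λ_sys = 6640 h

6640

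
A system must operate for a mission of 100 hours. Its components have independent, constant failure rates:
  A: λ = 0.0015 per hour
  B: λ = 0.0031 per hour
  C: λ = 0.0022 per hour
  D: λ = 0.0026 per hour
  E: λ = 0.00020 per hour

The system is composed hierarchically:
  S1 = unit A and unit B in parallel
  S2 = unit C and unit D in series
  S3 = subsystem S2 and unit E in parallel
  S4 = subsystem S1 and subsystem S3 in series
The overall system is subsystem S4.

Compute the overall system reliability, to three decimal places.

0.956

R(A) = exp(−0.0015 × 100) = 0.86071
R(B) = exp(−0.0031 × 100) = 0.73345
R(C) = exp(−0.0022 × 100) = 0.80252
R(D) = exp(−0.0026 × 100) = 0.77105
R(E) = exp(−0.00020 × 100) = 0.98020
Parallel (A and B): 1 − (1 − 0.86071)(1 − 0.73345) = 0.96287
Series (C and D): 0.80252 × 0.77105 = 0.61878
Parallel ([0.61878] and E): 1 − (1 − 0.61878)(1 − 0.98020) = 0.99245
Series ([0.96287] and [0.99245]): 0.96287 × 0.99245 = 0.956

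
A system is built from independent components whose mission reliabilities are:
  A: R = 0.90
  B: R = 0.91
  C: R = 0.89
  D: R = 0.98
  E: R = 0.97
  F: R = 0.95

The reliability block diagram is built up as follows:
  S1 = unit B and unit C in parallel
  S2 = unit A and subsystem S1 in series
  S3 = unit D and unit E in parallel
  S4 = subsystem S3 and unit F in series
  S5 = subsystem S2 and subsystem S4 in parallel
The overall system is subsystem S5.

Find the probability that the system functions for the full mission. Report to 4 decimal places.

0.9945

Parallel (B and C): 1 − (1 − 0.910000)(1 − 0.890000) = 0.990100
Series (A and [0.990100]): 0.900000 × 0.990100 = 0.891090
Parallel (D and E): 1 − (1 − 0.980000)(1 − 0.970000) = 0.999400
Series ([0.999400] and F): 0.999400 × 0.950000 = 0.949430
Parallel ([0.891090] and [0.949430]): 1 − (1 − 0.891090)(1 − 0.949430) = 0.9945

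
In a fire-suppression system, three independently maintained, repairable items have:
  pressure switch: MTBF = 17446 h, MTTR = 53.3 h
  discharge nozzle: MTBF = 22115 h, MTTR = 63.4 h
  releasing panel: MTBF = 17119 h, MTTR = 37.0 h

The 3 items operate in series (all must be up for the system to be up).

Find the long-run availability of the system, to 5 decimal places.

0.99196

A(pressure switch) = MTBF/(MTBF+MTTR) = 17446/(17446+53.3) = 0.996954
A(discharge nozzle) = MTBF/(MTBF+MTTR) = 22115/(22115+63.4) = 0.997141
A(releasing panel) = MTBF/(MTBF+MTTR) = 17119/(17119+37.0) = 0.997843
Series availability: 0.996954 × 0.997141 × 0.997843 = 0.99196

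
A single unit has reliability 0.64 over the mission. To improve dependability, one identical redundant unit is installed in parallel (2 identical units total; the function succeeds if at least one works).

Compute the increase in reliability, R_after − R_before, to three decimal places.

R_before = 0.64
R_after = 1 − (1 − 0.64)^2 = 0.870
ΔR = 0.870 − 0.64 = 0.230

0.230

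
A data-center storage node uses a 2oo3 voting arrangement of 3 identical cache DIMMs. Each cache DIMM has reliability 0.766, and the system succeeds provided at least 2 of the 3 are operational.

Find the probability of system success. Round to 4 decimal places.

0.8614

R = Σ_{i=2}^{3} C(3,i) p^i (1−p)^{3−i} with p = 0.766
C(3,2)·0.766^2·0.234^1 = 0.411903
C(3,3)·0.766^3·0.234^0 = 0.449455
Sum = 0.8614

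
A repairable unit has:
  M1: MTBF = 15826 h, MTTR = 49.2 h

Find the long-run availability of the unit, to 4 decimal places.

A(M1) = MTBF/(MTBF+MTTR) = 15826/(15826+49.2) = 0.9969

0.9969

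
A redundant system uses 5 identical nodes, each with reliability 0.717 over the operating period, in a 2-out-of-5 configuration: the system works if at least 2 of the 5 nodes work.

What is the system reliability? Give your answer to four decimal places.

R = Σ_{i=2}^{5} C(5,i) p^i (1−p)^{5−i} with p = 0.717
C(5,2)·0.717^2·0.283^3 = 0.116519
C(5,3)·0.717^3·0.283^2 = 0.295210
C(5,4)·0.717^4·0.283^1 = 0.373967
C(5,5)·0.717^5·0.283^0 = 0.189494
Sum = 0.9752

0.9752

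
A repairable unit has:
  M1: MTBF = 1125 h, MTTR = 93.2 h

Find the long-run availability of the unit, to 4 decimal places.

A(M1) = MTBF/(MTBF+MTTR) = 1125/(1125+93.2) = 0.9235

0.9235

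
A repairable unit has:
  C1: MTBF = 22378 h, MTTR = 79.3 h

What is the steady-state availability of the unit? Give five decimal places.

A(C1) = MTBF/(MTBF+MTTR) = 22378/(22378+79.3) = 0.99647

0.99647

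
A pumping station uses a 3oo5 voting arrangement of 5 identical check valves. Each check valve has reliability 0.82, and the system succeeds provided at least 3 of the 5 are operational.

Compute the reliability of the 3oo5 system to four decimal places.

R = Σ_{i=3}^{5} C(5,i) p^i (1−p)^{5−i} with p = 0.82
C(5,3)·0.82^3·0.18^2 = 0.178643
C(5,4)·0.82^4·0.18^1 = 0.406910
C(5,5)·0.82^5·0.18^0 = 0.370740
Sum = 0.9563

0.9563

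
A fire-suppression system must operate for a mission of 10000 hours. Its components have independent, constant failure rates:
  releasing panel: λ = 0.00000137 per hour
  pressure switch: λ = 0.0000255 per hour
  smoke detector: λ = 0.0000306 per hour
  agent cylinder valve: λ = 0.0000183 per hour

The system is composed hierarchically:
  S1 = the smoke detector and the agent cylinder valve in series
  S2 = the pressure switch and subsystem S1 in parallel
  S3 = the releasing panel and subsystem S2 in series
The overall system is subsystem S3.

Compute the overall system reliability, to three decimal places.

0.901

R(releasing panel) = exp(−0.00000137 × 10000) = 0.98639
R(pressure switch) = exp(−0.0000255 × 10000) = 0.77492
R(smoke detector) = exp(−0.0000306 × 10000) = 0.73639
R(agent cylinder valve) = exp(−0.0000183 × 10000) = 0.83277
Series (smoke detector and agent cylinder valve): 0.73639 × 0.83277 = 0.61324
Parallel (pressure switch and [0.61324]): 1 − (1 − 0.77492)(1 − 0.61324) = 0.91295
Series (releasing panel and [0.91295]): 0.98639 × 0.91295 = 0.901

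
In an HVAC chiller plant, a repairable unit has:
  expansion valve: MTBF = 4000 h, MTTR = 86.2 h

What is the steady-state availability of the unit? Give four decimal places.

0.9789

A(expansion valve) = MTBF/(MTBF+MTTR) = 4000/(4000+86.2) = 0.9789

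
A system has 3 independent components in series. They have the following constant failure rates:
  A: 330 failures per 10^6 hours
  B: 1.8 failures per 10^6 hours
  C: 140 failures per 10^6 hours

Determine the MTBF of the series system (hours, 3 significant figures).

Series of exponential components: λ_sys = Σ λ_i
λ_sys = 0.00033 + 0.0000018 + 0.00014 = 4.7180e-04 /h
MTBF = 1 / λ_sys = 2120 h

2120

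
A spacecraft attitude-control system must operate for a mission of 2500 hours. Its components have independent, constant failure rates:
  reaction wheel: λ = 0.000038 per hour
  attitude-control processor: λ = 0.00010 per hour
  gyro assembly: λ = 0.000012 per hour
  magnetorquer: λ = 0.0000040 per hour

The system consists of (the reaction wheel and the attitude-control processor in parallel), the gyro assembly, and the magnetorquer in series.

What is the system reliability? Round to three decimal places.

R(reaction wheel) = exp(−0.000038 × 2500) = 0.90937
R(attitude-control processor) = exp(−0.00010 × 2500) = 0.77880
R(gyro assembly) = exp(−0.000012 × 2500) = 0.97045
R(magnetorquer) = exp(−0.0000040 × 2500) = 0.99005
Parallel (reaction wheel and attitude-control processor): 1 − (1 − 0.90937)(1 − 0.77880) = 0.97995
Series ([0.97995], gyro assembly, and magnetorquer): 0.97995 × 0.97045 × 0.99005 = 0.942

0.942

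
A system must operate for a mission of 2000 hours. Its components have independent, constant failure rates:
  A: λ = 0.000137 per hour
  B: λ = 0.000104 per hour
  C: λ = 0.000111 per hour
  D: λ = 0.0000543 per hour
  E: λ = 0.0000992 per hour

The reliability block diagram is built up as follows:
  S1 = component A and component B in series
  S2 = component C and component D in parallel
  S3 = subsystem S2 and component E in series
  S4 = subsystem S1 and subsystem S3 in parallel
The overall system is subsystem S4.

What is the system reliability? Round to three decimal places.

0.925

R(A) = exp(−0.000137 × 2000) = 0.76033
R(B) = exp(−0.000104 × 2000) = 0.81221
R(C) = exp(−0.000111 × 2000) = 0.80092
R(D) = exp(−0.0000543 × 2000) = 0.89709
R(E) = exp(−0.0000992 × 2000) = 0.82004
Series (A and B): 0.76033 × 0.81221 = 0.61755
Parallel (C and D): 1 − (1 − 0.80092)(1 − 0.89709) = 0.97951
Series ([0.97951] and E): 0.97951 × 0.82004 = 0.80324
Parallel ([0.61755] and [0.80324]): 1 − (1 − 0.61755)(1 − 0.80324) = 0.925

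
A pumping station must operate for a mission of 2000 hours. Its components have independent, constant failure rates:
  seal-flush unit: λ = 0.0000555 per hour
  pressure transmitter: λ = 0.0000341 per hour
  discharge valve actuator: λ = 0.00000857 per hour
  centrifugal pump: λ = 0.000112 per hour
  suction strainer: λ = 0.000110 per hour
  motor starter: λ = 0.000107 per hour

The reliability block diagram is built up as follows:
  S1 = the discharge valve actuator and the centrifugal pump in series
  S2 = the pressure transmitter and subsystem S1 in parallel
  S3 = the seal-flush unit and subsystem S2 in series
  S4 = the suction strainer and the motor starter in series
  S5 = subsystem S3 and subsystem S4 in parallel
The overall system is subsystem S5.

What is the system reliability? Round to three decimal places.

R(seal-flush unit) = exp(−0.0000555 × 2000) = 0.89494
R(pressure transmitter) = exp(−0.0000341 × 2000) = 0.93407
R(discharge valve actuator) = exp(−0.00000857 × 2000) = 0.98301
R(centrifugal pump) = exp(−0.000112 × 2000) = 0.79932
R(suction strainer) = exp(−0.000110 × 2000) = 0.80252
R(motor starter) = exp(−0.000107 × 2000) = 0.80735
Series (discharge valve actuator and centrifugal pump): 0.98301 × 0.79932 = 0.78574
Parallel (pressure transmitter and [0.78574]): 1 − (1 − 0.93407)(1 − 0.78574) = 0.98587
Series (seal-flush unit and [0.98587]): 0.89494 × 0.98587 = 0.88229
Series (suction strainer and motor starter): 0.80252 × 0.80735 = 0.64791
Parallel ([0.88229] and [0.64791]): 1 − (1 − 0.88229)(1 − 0.64791) = 0.959

0.959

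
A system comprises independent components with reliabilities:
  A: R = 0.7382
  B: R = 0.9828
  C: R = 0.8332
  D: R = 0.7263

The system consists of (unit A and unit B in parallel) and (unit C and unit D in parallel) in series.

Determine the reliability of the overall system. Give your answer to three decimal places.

0.950

Parallel (A and B): 1 − (1 − 0.73820)(1 − 0.98280) = 0.99550
Parallel (C and D): 1 − (1 − 0.83320)(1 − 0.72630) = 0.95435
Series ([0.99550] and [0.95435]): 0.99550 × 0.95435 = 0.950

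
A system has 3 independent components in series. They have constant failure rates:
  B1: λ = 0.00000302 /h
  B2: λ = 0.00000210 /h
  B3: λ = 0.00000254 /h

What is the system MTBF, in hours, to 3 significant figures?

Series of exponential components: λ_sys = Σ λ_i
λ_sys = 0.00000302 + 0.00000210 + 0.00000254 = 7.6600e-06 /h
MTBF = 1 / λ_sys = 131000 h

131000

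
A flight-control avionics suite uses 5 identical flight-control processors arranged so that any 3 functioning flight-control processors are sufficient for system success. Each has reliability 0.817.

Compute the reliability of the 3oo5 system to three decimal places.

R = Σ_{i=3}^{5} C(5,i) p^i (1−p)^{5−i} with p = 0.817
C(5,3)·0.817^3·0.183^2 = 0.18263
C(5,4)·0.817^4·0.183^1 = 0.40767
C(5,5)·0.817^5·0.183^0 = 0.36401
Sum = 0.954

0.954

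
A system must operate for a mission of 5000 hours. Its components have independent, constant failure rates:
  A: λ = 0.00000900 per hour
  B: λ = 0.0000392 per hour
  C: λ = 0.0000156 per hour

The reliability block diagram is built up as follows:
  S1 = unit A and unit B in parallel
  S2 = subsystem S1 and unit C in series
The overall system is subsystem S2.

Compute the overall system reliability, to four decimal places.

R(A) = exp(−0.00000900 × 5000) = 0.955997
R(B) = exp(−0.0000392 × 5000) = 0.822012
R(C) = exp(−0.0000156 × 5000) = 0.924964
Parallel (A and B): 1 − (1 − 0.955997)(1 − 0.822012) = 0.992168
Series ([0.992168] and C): 0.992168 × 0.924964 = 0.9177

0.9177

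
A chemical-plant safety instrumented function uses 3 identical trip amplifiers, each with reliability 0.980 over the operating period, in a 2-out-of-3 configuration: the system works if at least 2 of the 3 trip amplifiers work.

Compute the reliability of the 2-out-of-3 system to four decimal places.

0.9988

R = Σ_{i=2}^{3} C(3,i) p^i (1−p)^{3−i} with p = 0.980
C(3,2)·0.980^2·0.020^1 = 0.057624
C(3,3)·0.980^3·0.020^0 = 0.941192
Sum = 0.9988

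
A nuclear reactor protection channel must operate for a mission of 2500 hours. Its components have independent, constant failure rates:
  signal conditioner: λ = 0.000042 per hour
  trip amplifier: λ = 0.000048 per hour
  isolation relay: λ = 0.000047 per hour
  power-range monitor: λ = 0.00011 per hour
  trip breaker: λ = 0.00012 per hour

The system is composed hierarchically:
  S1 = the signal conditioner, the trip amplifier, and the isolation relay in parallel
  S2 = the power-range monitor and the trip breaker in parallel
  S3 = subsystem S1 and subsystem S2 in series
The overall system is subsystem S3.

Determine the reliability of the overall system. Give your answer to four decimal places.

R(signal conditioner) = exp(−0.000042 × 2500) = 0.900325
R(trip amplifier) = exp(−0.000048 × 2500) = 0.886920
R(isolation relay) = exp(−0.000047 × 2500) = 0.889141
R(power-range monitor) = exp(−0.00011 × 2500) = 0.759572
R(trip breaker) = exp(−0.00012 × 2500) = 0.740818
Parallel (signal conditioner, trip amplifier, and isolation relay): 1 − (1 − 0.900325)(1 − 0.886920)(1 − 0.889141) = 0.998750
Parallel (power-range monitor and trip breaker): 1 − (1 − 0.759572)(1 − 0.740818) = 0.937685
Series ([0.998750] and [0.937685]): 0.998750 × 0.937685 = 0.9365

0.9365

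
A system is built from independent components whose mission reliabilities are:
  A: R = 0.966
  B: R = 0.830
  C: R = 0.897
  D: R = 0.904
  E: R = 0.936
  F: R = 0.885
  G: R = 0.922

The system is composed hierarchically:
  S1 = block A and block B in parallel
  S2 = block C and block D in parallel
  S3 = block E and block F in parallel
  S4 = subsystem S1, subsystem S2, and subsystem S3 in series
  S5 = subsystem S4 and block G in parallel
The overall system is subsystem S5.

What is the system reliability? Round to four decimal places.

0.9982

Parallel (A and B): 1 − (1 − 0.966000)(1 − 0.830000) = 0.994220
Parallel (C and D): 1 − (1 − 0.897000)(1 − 0.904000) = 0.990112
Parallel (E and F): 1 − (1 − 0.936000)(1 − 0.885000) = 0.992640
Series ([0.994220], [0.990112], and [0.992640]): 0.994220 × 0.990112 × 0.992640 = 0.977144
Parallel ([0.977144] and G): 1 − (1 − 0.977144)(1 − 0.922000) = 0.9982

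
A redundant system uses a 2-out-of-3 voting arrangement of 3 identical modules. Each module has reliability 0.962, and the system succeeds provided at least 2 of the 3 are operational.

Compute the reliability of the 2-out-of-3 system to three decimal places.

R = Σ_{i=2}^{3} C(3,i) p^i (1−p)^{3−i} with p = 0.962
C(3,2)·0.962^2·0.038^1 = 0.10550
C(3,3)·0.962^3·0.038^0 = 0.89028
Sum = 0.996

0.996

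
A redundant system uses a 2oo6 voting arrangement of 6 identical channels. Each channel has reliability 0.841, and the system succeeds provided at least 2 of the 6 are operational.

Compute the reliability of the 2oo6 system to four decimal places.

0.9995

R = Σ_{i=2}^{6} C(6,i) p^i (1−p)^{6−i} with p = 0.841
C(6,2)·0.841^2·0.159^4 = 0.006781
C(6,3)·0.841^3·0.159^3 = 0.047820
C(6,4)·0.841^4·0.159^2 = 0.189701
C(6,5)·0.841^5·0.159^1 = 0.401355
C(6,6)·0.841^6·0.159^0 = 0.353815
Sum = 0.9995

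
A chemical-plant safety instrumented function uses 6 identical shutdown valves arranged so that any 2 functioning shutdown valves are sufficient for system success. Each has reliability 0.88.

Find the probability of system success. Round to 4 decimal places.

0.9999

R = Σ_{i=2}^{6} C(6,i) p^i (1−p)^{6−i} with p = 0.88
C(6,2)·0.88^2·0.12^4 = 0.002409
C(6,3)·0.88^3·0.12^3 = 0.023552
C(6,4)·0.88^4·0.12^2 = 0.129534
C(6,5)·0.88^5·0.12^1 = 0.379967
C(6,6)·0.88^6·0.12^0 = 0.464404
Sum = 0.9999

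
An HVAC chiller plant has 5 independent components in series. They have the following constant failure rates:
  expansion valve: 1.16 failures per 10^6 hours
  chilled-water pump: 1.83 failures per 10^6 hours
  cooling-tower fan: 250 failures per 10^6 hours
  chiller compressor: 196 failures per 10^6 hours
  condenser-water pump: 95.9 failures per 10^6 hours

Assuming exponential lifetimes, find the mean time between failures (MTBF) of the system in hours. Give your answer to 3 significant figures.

1840

Series of exponential components: λ_sys = Σ λ_i
λ_sys = 0.00000116 + 0.00000183 + 0.000250 + 0.000196 + 0.0000959 = 5.4489e-04 /h
MTBF = 1 / λ_sys = 1840 h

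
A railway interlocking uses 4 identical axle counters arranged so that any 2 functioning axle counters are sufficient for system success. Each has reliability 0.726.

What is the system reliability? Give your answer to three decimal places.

R = Σ_{i=2}^{4} C(4,i) p^i (1−p)^{4−i} with p = 0.726
C(4,2)·0.726^2·0.274^2 = 0.23742
C(4,3)·0.726^3·0.274^1 = 0.41939
C(4,4)·0.726^4·0.274^0 = 0.27781
Sum = 0.935

0.935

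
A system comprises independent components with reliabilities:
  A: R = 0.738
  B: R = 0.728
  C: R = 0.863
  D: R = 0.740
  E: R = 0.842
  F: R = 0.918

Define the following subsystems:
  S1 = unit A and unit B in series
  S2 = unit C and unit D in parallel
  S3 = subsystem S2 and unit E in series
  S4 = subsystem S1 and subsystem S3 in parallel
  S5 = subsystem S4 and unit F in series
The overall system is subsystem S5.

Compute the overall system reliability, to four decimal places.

Series (A and B): 0.738000 × 0.728000 = 0.537264
Parallel (C and D): 1 − (1 − 0.863000)(1 − 0.740000) = 0.964380
Series ([0.964380] and E): 0.964380 × 0.842000 = 0.812008
Parallel ([0.537264] and [0.812008]): 1 − (1 − 0.537264)(1 − 0.812008) = 0.913009
Series ([0.913009] and F): 0.913009 × 0.918000 = 0.8381

0.8381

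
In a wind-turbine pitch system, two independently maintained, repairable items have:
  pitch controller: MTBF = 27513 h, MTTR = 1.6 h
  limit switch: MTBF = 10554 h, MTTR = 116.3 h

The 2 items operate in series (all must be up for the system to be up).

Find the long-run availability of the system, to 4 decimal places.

A(pitch controller) = MTBF/(MTBF+MTTR) = 27513/(27513+1.6) = 0.999942
A(limit switch) = MTBF/(MTBF+MTTR) = 10554/(10554+116.3) = 0.989101
Series availability: 0.999942 × 0.989101 = 0.9890

0.9890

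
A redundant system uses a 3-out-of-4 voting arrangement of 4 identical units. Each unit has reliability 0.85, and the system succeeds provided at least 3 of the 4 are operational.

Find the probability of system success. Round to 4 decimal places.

0.8905

R = Σ_{i=3}^{4} C(4,i) p^i (1−p)^{4−i} with p = 0.85
C(4,3)·0.85^3·0.15^1 = 0.368475
C(4,4)·0.85^4·0.15^0 = 0.522006
Sum = 0.8905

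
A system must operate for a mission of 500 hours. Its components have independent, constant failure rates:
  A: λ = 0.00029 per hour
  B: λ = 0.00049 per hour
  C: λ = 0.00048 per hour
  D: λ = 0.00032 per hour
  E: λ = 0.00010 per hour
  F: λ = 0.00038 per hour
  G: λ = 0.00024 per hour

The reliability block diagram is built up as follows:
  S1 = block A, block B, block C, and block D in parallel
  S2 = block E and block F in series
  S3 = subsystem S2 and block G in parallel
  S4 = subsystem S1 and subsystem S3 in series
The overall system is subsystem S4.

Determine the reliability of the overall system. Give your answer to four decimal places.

0.9750

R(A) = exp(−0.00029 × 500) = 0.865022
R(B) = exp(−0.00049 × 500) = 0.782705
R(C) = exp(−0.00048 × 500) = 0.786628
R(D) = exp(−0.00032 × 500) = 0.852144
R(E) = exp(−0.00010 × 500) = 0.951229
R(F) = exp(−0.00038 × 500) = 0.826959
R(G) = exp(−0.00024 × 500) = 0.886920
Parallel (A, B, C, and D): 1 − (1 − 0.865022)(1 − 0.782705)(1 − 0.786628)(1 − 0.852144) = 0.999075
Series (E and F): 0.951229 × 0.826959 = 0.786627
Parallel ([0.786627] and G): 1 − (1 − 0.786627)(1 − 0.886920) = 0.975872
Series ([0.999075] and [0.975872]): 0.999075 × 0.975872 = 0.9750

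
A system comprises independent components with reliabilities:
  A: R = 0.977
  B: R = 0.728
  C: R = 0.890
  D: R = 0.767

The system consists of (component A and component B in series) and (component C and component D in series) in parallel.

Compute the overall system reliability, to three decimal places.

Series (A and B): 0.97700 × 0.72800 = 0.71126
Series (C and D): 0.89000 × 0.76700 = 0.68263
Parallel ([0.71126] and [0.68263]): 1 − (1 − 0.71126)(1 − 0.68263) = 0.908

0.908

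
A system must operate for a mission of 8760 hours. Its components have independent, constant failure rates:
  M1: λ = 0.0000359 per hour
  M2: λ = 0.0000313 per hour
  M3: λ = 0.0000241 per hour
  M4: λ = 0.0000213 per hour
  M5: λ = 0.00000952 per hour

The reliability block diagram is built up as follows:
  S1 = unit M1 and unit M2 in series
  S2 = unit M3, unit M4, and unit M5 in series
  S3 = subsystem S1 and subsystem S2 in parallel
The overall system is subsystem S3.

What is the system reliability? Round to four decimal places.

R(M1) = exp(−0.0000359 × 8760) = 0.730166
R(M2) = exp(−0.0000313 × 8760) = 0.760189
R(M3) = exp(−0.0000241 × 8760) = 0.809680
R(M4) = exp(−0.0000213 × 8760) = 0.829786
R(M5) = exp(−0.00000952 × 8760) = 0.919987
Series (M1 and M2): 0.730166 × 0.760189 = 0.555064
Series (M3, M4, and M5): 0.809680 × 0.829786 × 0.919987 = 0.618104
Parallel ([0.555064] and [0.618104]): 1 − (1 − 0.555064)(1 − 0.618104) = 0.8301

0.8301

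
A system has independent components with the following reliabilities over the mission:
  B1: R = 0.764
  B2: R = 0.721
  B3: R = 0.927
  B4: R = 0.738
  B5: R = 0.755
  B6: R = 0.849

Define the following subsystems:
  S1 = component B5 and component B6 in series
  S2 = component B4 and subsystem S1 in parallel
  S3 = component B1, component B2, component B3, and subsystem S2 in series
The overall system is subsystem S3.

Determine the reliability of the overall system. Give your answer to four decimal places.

0.4626

Series (B5 and B6): 0.755000 × 0.849000 = 0.640995
Parallel (B4 and [0.640995]): 1 − (1 − 0.738000)(1 − 0.640995) = 0.905941
Series (B1, B2, B3, and [0.905941]): 0.764000 × 0.721000 × 0.927000 × 0.905941 = 0.4626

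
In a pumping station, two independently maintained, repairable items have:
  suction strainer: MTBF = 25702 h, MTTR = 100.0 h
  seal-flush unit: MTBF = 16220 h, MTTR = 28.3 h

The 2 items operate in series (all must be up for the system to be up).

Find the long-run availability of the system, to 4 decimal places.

A(suction strainer) = MTBF/(MTBF+MTTR) = 25702/(25702+100.0) = 0.996124
A(seal-flush unit) = MTBF/(MTBF+MTTR) = 16220/(16220+28.3) = 0.998258
Series availability: 0.996124 × 0.998258 = 0.9944

0.9944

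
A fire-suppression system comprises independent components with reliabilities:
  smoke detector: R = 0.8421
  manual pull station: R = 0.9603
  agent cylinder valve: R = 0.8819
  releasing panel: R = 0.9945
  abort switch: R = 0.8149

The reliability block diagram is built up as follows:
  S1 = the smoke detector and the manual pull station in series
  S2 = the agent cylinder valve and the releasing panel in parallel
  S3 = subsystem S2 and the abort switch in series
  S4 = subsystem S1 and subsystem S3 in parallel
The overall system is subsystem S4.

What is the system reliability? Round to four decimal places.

Series (smoke detector and manual pull station): 0.842100 × 0.960300 = 0.808669
Parallel (agent cylinder valve and releasing panel): 1 − (1 − 0.881900)(1 − 0.994500) = 0.999350
Series ([0.999350] and abort switch): 0.999350 × 0.814900 = 0.814370
Parallel ([0.808669] and [0.814370]): 1 − (1 − 0.808669)(1 − 0.814370) = 0.9645

0.9645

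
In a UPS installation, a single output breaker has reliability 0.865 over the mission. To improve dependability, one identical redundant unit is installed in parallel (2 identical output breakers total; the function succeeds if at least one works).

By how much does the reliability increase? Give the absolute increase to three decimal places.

0.117

R_before = 0.865
R_after = 1 − (1 − 0.865)^2 = 0.982
ΔR = 0.982 − 0.865 = 0.117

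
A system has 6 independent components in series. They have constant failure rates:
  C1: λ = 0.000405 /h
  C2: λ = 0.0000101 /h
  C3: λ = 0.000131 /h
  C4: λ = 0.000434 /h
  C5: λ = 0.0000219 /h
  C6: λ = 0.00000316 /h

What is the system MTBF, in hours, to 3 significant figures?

Series of exponential components: λ_sys = Σ λ_i
λ_sys = 0.000405 + 0.0000101 + 0.000131 + 0.000434 + 0.0000219 + 0.00000316 = 1.0052e-03 /h
MTBF = 1 / λ_sys = 995 h

995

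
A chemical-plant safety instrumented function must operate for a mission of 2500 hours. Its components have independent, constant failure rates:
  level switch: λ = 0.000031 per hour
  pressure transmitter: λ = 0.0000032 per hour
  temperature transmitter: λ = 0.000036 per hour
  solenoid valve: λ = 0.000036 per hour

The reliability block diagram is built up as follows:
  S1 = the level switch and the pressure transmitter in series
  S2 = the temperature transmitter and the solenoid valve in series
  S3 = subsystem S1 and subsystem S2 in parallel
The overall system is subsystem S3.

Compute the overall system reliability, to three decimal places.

R(level switch) = exp(−0.000031 × 2500) = 0.92543
R(pressure transmitter) = exp(−0.0000032 × 2500) = 0.99203
R(temperature transmitter) = exp(−0.000036 × 2500) = 0.91393
R(solenoid valve) = exp(−0.000036 × 2500) = 0.91393
Series (level switch and pressure transmitter): 0.92543 × 0.99203 = 0.91805
Series (temperature transmitter and solenoid valve): 0.91393 × 0.91393 = 0.83527
Parallel ([0.91805] and [0.83527]): 1 − (1 − 0.91805)(1 − 0.83527) = 0.987

0.987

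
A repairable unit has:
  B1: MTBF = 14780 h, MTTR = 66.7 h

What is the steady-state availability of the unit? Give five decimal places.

A(B1) = MTBF/(MTBF+MTTR) = 14780/(14780+66.7) = 0.99551

0.99551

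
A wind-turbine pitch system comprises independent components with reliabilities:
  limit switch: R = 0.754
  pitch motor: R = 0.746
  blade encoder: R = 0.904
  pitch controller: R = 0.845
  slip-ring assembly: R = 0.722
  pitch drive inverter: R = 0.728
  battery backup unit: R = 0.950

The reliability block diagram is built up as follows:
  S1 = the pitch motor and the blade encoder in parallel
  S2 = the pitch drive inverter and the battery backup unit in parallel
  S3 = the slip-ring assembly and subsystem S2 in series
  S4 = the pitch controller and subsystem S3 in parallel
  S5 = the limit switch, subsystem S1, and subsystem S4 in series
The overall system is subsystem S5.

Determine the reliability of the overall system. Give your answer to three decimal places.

0.703

Parallel (pitch motor and blade encoder): 1 − (1 − 0.74600)(1 − 0.90400) = 0.97562
Parallel (pitch drive inverter and battery backup unit): 1 − (1 − 0.72800)(1 − 0.95000) = 0.98640
Series (slip-ring assembly and [0.98640]): 0.72200 × 0.98640 = 0.71218
Parallel (pitch controller and [0.71218]): 1 − (1 − 0.84500)(1 − 0.71218) = 0.95539
Series (limit switch, [0.97562], and [0.95539]): 0.75400 × 0.97562 × 0.95539 = 0.703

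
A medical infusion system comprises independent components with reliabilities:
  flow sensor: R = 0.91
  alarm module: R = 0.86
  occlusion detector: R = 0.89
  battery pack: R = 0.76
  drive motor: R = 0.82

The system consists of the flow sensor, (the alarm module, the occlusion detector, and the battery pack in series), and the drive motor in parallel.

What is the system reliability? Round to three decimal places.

0.993

Series (alarm module, occlusion detector, and battery pack): 0.86000 × 0.89000 × 0.76000 = 0.58170
Parallel (flow sensor, [0.58170], and drive motor): 1 − (1 − 0.91000)(1 − 0.58170)(1 − 0.82000) = 0.993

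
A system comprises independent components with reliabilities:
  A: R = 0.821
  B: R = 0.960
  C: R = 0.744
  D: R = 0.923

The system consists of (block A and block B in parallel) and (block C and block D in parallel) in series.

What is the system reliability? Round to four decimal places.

0.9733

Parallel (A and B): 1 − (1 − 0.821000)(1 − 0.960000) = 0.992840
Parallel (C and D): 1 − (1 − 0.744000)(1 − 0.923000) = 0.980288
Series ([0.992840] and [0.980288]): 0.992840 × 0.980288 = 0.9733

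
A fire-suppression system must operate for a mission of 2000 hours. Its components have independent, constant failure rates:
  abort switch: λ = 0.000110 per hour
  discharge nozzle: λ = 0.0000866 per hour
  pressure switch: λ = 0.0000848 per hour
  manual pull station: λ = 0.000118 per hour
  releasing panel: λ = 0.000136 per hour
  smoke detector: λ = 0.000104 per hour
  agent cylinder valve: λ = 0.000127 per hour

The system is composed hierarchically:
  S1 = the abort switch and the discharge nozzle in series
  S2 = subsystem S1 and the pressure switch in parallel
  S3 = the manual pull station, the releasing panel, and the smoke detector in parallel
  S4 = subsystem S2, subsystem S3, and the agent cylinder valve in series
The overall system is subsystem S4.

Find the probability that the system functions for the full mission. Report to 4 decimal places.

R(abort switch) = exp(−0.000110 × 2000) = 0.802519
R(discharge nozzle) = exp(−0.0000866 × 2000) = 0.840969
R(pressure switch) = exp(−0.0000848 × 2000) = 0.844002
R(manual pull station) = exp(−0.000118 × 2000) = 0.789781
R(releasing panel) = exp(−0.000136 × 2000) = 0.761854
R(smoke detector) = exp(−0.000104 × 2000) = 0.812207
R(agent cylinder valve) = exp(−0.000127 × 2000) = 0.775692
Series (abort switch and discharge nozzle): 0.802519 × 0.840969 = 0.674894
Parallel ([0.674894] and pressure switch): 1 − (1 − 0.674894)(1 − 0.844002) = 0.949284
Parallel (manual pull station, releasing panel, and smoke detector): 1 − (1 − 0.789781)(1 − 0.761854)(1 − 0.812207) = 0.990599
Series ([0.949284], [0.990599], and agent cylinder valve): 0.949284 × 0.990599 × 0.775692 = 0.7294

0.7294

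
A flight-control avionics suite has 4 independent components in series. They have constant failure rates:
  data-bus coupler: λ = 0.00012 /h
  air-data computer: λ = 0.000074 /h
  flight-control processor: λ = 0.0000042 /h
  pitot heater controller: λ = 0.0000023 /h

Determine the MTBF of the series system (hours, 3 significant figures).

4990

Series of exponential components: λ_sys = Σ λ_i
λ_sys = 0.00012 + 0.000074 + 0.0000042 + 0.0000023 = 2.0050e-04 /h
MTBF = 1 / λ_sys = 4990 h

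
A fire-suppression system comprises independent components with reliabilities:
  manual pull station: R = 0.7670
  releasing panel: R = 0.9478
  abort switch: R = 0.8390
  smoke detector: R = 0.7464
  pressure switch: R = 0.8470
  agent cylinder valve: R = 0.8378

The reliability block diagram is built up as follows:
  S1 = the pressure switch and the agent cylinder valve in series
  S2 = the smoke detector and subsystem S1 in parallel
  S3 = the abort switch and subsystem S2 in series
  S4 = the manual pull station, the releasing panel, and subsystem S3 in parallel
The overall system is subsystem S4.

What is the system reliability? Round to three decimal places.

Series (pressure switch and agent cylinder valve): 0.84700 × 0.83780 = 0.70962
Parallel (smoke detector and [0.70962]): 1 − (1 − 0.74640)(1 − 0.70962) = 0.92636
Series (abort switch and [0.92636]): 0.83900 × 0.92636 = 0.77722
Parallel (manual pull station, releasing panel, and [0.77722]): 1 − (1 − 0.76700)(1 − 0.94780)(1 − 0.77722) = 0.997

0.997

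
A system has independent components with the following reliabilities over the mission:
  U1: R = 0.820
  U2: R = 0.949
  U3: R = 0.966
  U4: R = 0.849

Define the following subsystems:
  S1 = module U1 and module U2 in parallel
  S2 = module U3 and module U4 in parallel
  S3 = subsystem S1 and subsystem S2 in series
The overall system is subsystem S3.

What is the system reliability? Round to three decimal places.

0.986

Parallel (U1 and U2): 1 − (1 − 0.82000)(1 − 0.94900) = 0.99082
Parallel (U3 and U4): 1 − (1 − 0.96600)(1 − 0.84900) = 0.99487
Series ([0.99082] and [0.99487]): 0.99082 × 0.99487 = 0.986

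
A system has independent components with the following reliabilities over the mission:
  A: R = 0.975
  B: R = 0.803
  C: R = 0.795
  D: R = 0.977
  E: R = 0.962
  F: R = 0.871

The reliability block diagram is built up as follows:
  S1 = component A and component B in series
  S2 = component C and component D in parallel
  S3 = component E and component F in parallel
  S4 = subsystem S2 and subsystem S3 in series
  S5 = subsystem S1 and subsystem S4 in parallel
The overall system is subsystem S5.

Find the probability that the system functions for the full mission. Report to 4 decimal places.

Series (A and B): 0.975000 × 0.803000 = 0.782925
Parallel (C and D): 1 − (1 − 0.795000)(1 − 0.977000) = 0.995285
Parallel (E and F): 1 − (1 − 0.962000)(1 − 0.871000) = 0.995098
Series ([0.995285] and [0.995098]): 0.995285 × 0.995098 = 0.990406
Parallel ([0.782925] and [0.990406]): 1 − (1 − 0.782925)(1 − 0.990406) = 0.9979

0.9979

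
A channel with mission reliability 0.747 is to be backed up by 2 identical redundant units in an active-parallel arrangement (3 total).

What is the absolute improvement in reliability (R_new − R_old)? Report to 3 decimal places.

R_before = 0.747
R_after = 1 − (1 − 0.747)^3 = 0.984
ΔR = 0.984 − 0.747 = 0.237

0.237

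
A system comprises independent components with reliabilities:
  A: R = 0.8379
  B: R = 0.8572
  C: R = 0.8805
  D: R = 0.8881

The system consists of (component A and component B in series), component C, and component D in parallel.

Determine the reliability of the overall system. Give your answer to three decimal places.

Series (A and B): 0.83790 × 0.85720 = 0.71825
Parallel ([0.71825], C, and D): 1 − (1 − 0.71825)(1 − 0.88050)(1 − 0.88810) = 0.996

0.996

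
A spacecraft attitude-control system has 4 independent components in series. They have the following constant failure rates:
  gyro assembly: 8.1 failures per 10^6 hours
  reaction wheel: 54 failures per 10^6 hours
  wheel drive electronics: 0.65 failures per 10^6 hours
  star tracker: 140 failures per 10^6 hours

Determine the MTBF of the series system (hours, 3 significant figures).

4930

Series of exponential components: λ_sys = Σ λ_i
λ_sys = 0.0000081 + 0.000054 + 0.00000065 + 0.00014 = 2.0275e-04 /h
MTBF = 1 / λ_sys = 4930 h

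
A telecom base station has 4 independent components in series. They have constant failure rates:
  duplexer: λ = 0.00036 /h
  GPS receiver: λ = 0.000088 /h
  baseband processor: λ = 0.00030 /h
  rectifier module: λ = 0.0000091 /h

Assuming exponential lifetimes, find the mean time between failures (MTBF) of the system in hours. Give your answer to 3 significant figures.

Series of exponential components: λ_sys = Σ λ_i
λ_sys = 0.00036 + 0.000088 + 0.00030 + 0.0000091 = 7.5710e-04 /h
MTBF = 1 / λ_sys = 1320 h

1320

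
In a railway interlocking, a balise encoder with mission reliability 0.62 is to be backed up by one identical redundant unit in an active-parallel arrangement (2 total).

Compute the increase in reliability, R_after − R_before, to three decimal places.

0.236

R_before = 0.62
R_after = 1 − (1 − 0.62)^2 = 0.856
ΔR = 0.856 − 0.62 = 0.236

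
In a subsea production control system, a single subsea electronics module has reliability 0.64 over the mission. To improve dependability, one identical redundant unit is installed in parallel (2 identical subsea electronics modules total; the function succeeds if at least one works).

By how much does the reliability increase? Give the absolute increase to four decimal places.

0.2304

R_before = 0.64
R_after = 1 − (1 − 0.64)^2 = 0.8704
ΔR = 0.8704 − 0.64 = 0.2304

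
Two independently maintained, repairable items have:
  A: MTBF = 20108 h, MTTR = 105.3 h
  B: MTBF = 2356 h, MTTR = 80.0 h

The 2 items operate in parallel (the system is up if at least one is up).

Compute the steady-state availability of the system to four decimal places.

A(A) = MTBF/(MTBF+MTTR) = 20108/(20108+105.3) = 0.994791
A(B) = MTBF/(MTBF+MTTR) = 2356/(2356+80.0) = 0.967159
Parallel availability: 1 − (1 − 0.994791)(1 − 0.967159) = 0.9998

0.9998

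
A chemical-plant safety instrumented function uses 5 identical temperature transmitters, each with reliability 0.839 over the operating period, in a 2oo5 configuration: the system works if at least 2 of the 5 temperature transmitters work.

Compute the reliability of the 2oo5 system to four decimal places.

0.9971

R = Σ_{i=2}^{5} C(5,i) p^i (1−p)^{5−i} with p = 0.839
C(5,2)·0.839^2·0.161^3 = 0.029377
C(5,3)·0.839^3·0.161^2 = 0.153087
C(5,4)·0.839^4·0.161^1 = 0.398881
C(5,5)·0.839^5·0.161^0 = 0.415729
Sum = 0.9971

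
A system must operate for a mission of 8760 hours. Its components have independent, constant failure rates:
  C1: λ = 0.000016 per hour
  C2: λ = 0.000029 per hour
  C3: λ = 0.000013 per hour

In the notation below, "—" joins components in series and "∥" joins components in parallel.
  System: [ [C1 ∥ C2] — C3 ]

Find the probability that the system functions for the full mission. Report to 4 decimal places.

0.8662

R(C1) = exp(−0.000016 × 8760) = 0.869219
R(C2) = exp(−0.000029 × 8760) = 0.775661
R(C3) = exp(−0.000013 × 8760) = 0.892365
Parallel (C1 and C2): 1 − (1 − 0.869219)(1 − 0.775661) = 0.970661
Series ([0.970661] and C3): 0.970661 × 0.892365 = 0.8662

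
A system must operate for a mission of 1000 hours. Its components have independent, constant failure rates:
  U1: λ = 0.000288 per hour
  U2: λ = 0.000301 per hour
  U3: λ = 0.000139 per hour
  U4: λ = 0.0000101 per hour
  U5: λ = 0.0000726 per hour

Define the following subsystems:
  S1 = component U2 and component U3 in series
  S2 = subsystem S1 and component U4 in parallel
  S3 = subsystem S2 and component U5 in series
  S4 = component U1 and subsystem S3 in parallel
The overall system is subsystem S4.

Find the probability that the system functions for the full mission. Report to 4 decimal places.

R(U1) = exp(−0.000288 × 1000) = 0.749762
R(U2) = exp(−0.000301 × 1000) = 0.740078
R(U3) = exp(−0.000139 × 1000) = 0.870228
R(U4) = exp(−0.0000101 × 1000) = 0.989951
R(U5) = exp(−0.0000726 × 1000) = 0.929973
Series (U2 and U3): 0.740078 × 0.870228 = 0.644037
Parallel ([0.644037] and U4): 1 − (1 − 0.644037)(1 − 0.989951) = 0.996423
Series ([0.996423] and U5): 0.996423 × 0.929973 = 0.926646
Parallel (U1 and [0.926646]): 1 − (1 − 0.749762)(1 − 0.926646) = 0.9816

0.9816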